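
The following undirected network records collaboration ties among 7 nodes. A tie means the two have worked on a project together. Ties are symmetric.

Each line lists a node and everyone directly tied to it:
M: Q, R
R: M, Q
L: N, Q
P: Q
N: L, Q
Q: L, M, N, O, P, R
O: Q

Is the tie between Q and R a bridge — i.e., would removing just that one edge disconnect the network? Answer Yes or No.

No

Even without that edge, Q still reaches R via Q – M – R, so the network stays connected. Not a bridge.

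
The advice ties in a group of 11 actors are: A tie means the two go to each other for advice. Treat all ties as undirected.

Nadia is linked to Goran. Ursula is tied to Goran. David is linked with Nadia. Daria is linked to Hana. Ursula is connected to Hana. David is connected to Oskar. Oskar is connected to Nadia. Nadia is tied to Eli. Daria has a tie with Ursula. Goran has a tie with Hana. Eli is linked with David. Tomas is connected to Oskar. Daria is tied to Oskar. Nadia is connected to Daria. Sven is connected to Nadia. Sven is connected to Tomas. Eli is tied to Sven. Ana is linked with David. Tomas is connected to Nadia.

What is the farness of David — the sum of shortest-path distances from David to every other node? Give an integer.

Distances from David: Ana:1, Daria:2, Eli:1, Goran:2, Hana:3, Nadia:1, Oskar:1, Sven:2, Tomas:2, Ursula:3.
Sum = 1 + 2 + 1 + 2 + 3 + 1 + 1 + 2 + 2 + 3 = 18.

18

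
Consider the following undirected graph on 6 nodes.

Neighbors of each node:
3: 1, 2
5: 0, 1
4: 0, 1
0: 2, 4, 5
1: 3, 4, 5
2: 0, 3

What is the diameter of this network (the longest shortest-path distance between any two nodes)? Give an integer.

Eccentricity of each node (its greatest distance to any other): 0:2, 1:2, 2:2, 3:2, 4:2, 5:2.
The maximum eccentricity is 2, realized for instance by the pair 4–5 via 4 – 0 – 5. So the diameter is 2.

2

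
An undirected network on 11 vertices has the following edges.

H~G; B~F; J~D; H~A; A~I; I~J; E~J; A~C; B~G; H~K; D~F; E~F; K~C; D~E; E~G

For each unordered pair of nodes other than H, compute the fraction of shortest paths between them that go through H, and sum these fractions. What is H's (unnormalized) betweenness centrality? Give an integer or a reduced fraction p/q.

55/4

Pairs whose geodesics pass through H — K–A: 1/2; K–I: 1/2; K–J: 2/3; K–D: 1; K–E: 1; K–F: 2/2; K–B: 1; K–G: 1; C–E: 2/3; C–F: 4/6; C–B: 2/2; C–G: 2/2; A–E: 1/2; A–F: 2/4 … (+4 more pairs).
All other pairs contribute 0.
Summing the contributions gives betweenness(H) = 55/4.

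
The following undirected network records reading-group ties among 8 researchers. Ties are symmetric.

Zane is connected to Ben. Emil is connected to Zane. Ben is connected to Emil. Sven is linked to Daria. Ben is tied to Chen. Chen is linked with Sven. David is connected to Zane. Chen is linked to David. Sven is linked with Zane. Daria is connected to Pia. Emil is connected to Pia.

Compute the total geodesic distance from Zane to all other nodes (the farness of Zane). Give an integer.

10

Distances from Zane: Ben:1, Chen:2, Daria:2, David:1, Emil:1, Pia:2, Sven:1.
Sum = 1 + 2 + 2 + 1 + 1 + 2 + 1 = 10.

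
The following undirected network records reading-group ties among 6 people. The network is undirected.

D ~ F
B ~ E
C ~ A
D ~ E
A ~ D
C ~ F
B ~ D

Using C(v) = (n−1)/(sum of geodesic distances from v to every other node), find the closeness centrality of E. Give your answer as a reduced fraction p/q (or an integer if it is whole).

5/9

Distances from E: A:2, B:1, C:3, D:1, F:2. Sum = 9.
n = 6, so closeness = 5/9.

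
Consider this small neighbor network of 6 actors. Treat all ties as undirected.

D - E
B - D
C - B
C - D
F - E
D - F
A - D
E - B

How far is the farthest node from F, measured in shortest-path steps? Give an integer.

2

Distances from F: A:2, B:2, C:2, D:1, E:1.
The largest is 2 (to C, A, and B), so the eccentricity of F is 2.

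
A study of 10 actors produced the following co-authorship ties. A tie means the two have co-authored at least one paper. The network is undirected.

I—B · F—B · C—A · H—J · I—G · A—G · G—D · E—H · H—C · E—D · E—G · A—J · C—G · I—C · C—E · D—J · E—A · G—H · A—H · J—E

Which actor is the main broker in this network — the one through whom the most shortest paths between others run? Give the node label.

Unnormalized betweenness of each node: A:121/84, B:8, C:81/14, D:19/28, E:73/28, F:0, G:218/21, H:121/84, I:14, J:2/3.
I has the largest value, 14, making it the main broker — the node through which the most shortest paths run.

I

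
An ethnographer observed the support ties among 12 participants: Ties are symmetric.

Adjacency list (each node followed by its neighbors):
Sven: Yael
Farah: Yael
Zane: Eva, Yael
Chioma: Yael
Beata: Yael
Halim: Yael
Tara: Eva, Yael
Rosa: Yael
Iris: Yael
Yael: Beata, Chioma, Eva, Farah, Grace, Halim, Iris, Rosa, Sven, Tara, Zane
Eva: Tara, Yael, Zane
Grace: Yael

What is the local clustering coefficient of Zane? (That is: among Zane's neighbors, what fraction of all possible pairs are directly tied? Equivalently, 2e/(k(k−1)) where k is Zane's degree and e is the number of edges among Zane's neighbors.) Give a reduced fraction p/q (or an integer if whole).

Zane's neighbors: Eva and Yael (k = 2).
Possible neighbor pairs: C(2,2) = 1. Edges among them: Eva–Yael → e = 1.
Clustering(Zane) = 1/1.

1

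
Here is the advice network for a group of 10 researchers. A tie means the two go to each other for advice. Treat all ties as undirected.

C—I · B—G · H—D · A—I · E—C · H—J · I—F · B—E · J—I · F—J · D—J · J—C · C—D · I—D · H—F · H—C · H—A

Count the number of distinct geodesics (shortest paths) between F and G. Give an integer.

3

The shortest distance is 5. The length-5 paths are: F–J–C–E–B–G; F–H–C–E–B–G; F–I–C–E–B–G.
That gives 3 distinct shortest paths.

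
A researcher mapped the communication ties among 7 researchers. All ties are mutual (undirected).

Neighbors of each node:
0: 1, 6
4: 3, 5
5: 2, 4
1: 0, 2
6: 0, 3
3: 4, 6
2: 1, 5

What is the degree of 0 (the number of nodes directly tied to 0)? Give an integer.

2

0 is directly tied to 1 and 6. That is 2 neighbors, so the degree of 0 is 2.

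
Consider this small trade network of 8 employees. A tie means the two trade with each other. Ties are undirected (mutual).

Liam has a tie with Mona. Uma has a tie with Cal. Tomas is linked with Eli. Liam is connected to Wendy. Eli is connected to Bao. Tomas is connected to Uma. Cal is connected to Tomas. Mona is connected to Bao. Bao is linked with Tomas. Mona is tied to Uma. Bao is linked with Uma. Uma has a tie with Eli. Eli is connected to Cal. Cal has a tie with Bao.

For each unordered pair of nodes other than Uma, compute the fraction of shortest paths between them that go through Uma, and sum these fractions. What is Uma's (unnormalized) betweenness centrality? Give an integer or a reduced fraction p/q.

Pairs whose geodesics pass through Uma — Eli–Mona: 1/2; Eli–Liam: 1/2; Eli–Wendy: 1/2; Cal–Mona: 1/2; Cal–Liam: 1/2; Cal–Wendy: 1/2; Mona–Tomas: 1/2; Tomas–Liam: 1/2; Tomas–Wendy: 1/2.
All other pairs contribute 0.
Summing the contributions gives betweenness(Uma) = 9/2.

9/2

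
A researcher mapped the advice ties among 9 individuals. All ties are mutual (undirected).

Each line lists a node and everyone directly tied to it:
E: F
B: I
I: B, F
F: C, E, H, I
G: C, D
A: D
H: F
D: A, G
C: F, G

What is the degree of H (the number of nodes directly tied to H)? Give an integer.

1

H is directly tied to F. That is 1 neighbor, so the degree of H is 1.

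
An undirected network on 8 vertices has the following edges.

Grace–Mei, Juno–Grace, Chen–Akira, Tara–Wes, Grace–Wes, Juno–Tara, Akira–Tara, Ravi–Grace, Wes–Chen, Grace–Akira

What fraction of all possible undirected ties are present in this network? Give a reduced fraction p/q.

5/14

There are 10 edges and 8 nodes, so the maximum possible is C(8,2) = 28.
Density = 10/28 = 5/14.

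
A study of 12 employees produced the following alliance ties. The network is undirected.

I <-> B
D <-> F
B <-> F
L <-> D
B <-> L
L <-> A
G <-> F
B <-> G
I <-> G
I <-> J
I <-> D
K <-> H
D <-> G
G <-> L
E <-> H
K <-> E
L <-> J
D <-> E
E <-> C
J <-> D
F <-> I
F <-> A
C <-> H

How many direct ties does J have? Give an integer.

J is directly tied to D, I, and L. That is 3 neighbors, so the degree of J is 3.

3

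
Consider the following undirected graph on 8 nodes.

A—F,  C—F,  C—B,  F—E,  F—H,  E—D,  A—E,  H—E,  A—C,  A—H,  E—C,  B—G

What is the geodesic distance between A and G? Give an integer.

3

One shortest route is A – C – B – G, which uses 3 edges, and at distance 2 from A we only reach {B, D}, which does not include G. So d(A,G) = 3.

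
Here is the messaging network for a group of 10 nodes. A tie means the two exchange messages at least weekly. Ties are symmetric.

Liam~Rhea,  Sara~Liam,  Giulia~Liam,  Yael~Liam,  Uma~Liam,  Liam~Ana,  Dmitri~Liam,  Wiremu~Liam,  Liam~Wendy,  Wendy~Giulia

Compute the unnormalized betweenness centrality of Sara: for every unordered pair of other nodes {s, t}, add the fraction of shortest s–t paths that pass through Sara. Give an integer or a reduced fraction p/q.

No shortest path between any pair of other nodes passes through Sara.
Summing the contributions gives betweenness(Sara) = 0.

0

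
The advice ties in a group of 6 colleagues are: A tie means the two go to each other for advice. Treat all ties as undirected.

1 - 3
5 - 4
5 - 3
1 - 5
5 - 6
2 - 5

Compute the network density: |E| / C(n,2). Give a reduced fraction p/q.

2/5

There are 6 edges and 6 nodes, so the maximum possible is C(6,2) = 15.
Density = 6/15 = 2/5.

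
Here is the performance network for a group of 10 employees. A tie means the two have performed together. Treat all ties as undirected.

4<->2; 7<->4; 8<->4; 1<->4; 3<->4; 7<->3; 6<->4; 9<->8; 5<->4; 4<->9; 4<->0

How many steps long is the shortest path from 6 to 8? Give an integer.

2

One shortest route is 6 – 4 – 8, which uses 2 edges, and 6 and 8 are not directly tied, so nothing shorter exists. So d(6,8) = 2.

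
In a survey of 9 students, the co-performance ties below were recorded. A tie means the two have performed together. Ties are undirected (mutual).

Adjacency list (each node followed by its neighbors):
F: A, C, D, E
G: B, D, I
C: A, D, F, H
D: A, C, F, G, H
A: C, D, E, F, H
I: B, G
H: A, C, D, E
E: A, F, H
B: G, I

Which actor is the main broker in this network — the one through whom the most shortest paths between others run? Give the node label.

D

Unnormalized betweenness of each node: A:23/12, B:0, C:1/4, D:61/4, E:1/4, F:5/3, G:12, H:5/3, I:0.
D has the largest value, 61/4, making it the main broker — the node through which the most shortest paths run.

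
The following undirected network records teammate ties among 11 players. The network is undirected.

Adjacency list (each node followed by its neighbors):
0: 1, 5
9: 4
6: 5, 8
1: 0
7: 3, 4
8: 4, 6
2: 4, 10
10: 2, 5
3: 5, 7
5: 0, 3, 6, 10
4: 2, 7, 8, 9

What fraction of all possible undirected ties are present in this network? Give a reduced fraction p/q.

There are 12 edges and 11 nodes, so the maximum possible is C(11,2) = 55.
Density = 12/55.

12/55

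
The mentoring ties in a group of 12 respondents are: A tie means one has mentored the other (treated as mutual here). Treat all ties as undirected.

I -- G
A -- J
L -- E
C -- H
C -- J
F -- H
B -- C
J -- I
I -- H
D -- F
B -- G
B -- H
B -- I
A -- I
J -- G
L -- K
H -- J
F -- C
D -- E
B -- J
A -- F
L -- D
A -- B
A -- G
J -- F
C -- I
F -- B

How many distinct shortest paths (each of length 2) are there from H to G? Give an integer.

3

The shortest distance is 2. The length-2 paths are: H–B–G; H–I–G; H–J–G.
That gives 3 distinct shortest paths.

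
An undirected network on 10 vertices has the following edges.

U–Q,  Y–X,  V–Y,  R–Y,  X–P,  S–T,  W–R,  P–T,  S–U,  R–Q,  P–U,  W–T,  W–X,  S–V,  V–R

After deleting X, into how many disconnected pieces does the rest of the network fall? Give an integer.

1

X's neighbors (P, W, and Y) remain reachable from one another through other ties, so the rest of the network stays in one piece.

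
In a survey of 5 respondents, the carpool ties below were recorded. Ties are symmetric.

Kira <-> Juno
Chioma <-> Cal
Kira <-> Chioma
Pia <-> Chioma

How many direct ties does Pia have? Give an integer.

Pia is directly tied to Chioma. That is 1 neighbor, so the degree of Pia is 1.

1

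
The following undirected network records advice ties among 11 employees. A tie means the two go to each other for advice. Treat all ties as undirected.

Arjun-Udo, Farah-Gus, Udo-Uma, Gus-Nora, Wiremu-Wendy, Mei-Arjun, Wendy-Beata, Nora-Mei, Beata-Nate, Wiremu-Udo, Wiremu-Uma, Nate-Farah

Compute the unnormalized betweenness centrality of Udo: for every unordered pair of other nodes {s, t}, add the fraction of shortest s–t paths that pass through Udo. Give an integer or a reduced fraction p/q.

12

Pairs whose geodesics pass through Udo — Arjun–Nate: 1/2; Arjun–Beata: 1; Arjun–Wendy: 1; Arjun–Wiremu: 1; Arjun–Uma: 1; Mei–Beata: 1/2; Mei–Wendy: 1; Mei–Wiremu: 1; Mei–Uma: 1; Nora–Wendy: 1/2; Nora–Wiremu: 1; Nora–Uma: 1; Gus–Wiremu: 1/2; Gus–Uma: 1.
All other pairs contribute 0.
Summing the contributions gives betweenness(Udo) = 12.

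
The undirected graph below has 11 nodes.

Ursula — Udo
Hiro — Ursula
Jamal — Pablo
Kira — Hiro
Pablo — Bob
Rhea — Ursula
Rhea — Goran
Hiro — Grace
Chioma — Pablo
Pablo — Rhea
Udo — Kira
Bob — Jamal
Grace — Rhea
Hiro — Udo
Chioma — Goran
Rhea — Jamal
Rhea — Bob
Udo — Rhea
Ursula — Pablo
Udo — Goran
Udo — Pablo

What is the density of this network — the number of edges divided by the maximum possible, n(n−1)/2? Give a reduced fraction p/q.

There are 21 edges and 11 nodes, so the maximum possible is C(11,2) = 55.
Density = 21/55.

21/55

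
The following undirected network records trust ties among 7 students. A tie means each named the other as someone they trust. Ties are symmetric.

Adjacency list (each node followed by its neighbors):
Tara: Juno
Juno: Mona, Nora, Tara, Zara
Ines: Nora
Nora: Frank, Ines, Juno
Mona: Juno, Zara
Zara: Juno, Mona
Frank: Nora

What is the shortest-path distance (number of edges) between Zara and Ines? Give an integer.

3

One shortest route is Zara – Juno – Nora – Ines, which uses 3 edges, and at distance 2 from Zara we only reach {Nora, Tara}, which does not include Ines. So d(Zara,Ines) = 3.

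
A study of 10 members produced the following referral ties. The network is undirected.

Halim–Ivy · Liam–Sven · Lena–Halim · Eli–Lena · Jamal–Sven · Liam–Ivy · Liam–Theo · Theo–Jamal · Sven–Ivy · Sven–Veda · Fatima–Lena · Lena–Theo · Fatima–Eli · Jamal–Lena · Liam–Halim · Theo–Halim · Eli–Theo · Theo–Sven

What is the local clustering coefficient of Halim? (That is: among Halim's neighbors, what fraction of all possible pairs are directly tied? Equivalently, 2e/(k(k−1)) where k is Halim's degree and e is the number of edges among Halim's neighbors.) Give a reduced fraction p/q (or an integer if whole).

Halim's neighbors: Ivy, Lena, Liam, and Theo (k = 4).
Possible neighbor pairs: C(4,2) = 6. Edges among them: Ivy–Liam, Lena–Theo, Liam–Theo → e = 3.
Clustering(Halim) = 3/6 = 1/2.

1/2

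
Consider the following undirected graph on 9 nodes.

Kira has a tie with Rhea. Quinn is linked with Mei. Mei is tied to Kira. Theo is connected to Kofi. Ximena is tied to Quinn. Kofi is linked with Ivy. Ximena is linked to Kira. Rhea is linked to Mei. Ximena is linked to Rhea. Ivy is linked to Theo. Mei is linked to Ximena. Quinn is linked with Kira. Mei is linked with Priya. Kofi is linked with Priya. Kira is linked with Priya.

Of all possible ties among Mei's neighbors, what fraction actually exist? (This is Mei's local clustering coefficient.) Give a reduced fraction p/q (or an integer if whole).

3/5

Mei's neighbors: Kira, Priya, Quinn, Rhea, and Ximena (k = 5).
Possible neighbor pairs: C(5,2) = 10. Edges among them: Kira–Priya, Kira–Quinn, Kira–Rhea, Kira–Ximena, Quinn–Ximena, Rhea–Ximena → e = 6.
Clustering(Mei) = 6/10 = 3/5.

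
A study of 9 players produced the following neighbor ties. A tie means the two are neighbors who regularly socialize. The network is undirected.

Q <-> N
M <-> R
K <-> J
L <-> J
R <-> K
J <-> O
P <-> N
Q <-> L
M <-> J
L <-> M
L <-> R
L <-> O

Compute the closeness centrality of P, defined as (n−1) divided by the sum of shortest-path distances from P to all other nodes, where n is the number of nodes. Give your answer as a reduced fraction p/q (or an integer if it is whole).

Distances from P: J:4, K:5, L:3, M:4, N:1, O:4, Q:2, R:4. Sum = 27.
n = 9, so closeness = 8/27.

8/27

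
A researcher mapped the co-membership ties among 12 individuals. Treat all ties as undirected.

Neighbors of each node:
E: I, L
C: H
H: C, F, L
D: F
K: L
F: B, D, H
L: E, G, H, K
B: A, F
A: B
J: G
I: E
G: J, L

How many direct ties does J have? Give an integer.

1

J is directly tied to G. That is 1 neighbor, so the degree of J is 1.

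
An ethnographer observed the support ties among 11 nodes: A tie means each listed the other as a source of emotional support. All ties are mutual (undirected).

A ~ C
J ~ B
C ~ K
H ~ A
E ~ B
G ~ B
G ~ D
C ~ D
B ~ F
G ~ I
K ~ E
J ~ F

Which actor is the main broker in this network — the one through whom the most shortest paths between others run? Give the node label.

Unnormalized betweenness of each node: A:9, B:39/2, C:37/2, D:23/2, E:17/2, F:0, G:17, H:0, I:0, J:0, K:8.
B has the largest value, 39/2, making it the main broker — the node through which the most shortest paths run.

B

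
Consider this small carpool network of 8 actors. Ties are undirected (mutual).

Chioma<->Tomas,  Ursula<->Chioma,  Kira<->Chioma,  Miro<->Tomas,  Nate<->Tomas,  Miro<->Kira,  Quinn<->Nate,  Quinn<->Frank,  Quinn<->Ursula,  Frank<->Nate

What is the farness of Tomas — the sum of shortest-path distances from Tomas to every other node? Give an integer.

11

Distances from Tomas: Chioma:1, Frank:2, Kira:2, Miro:1, Nate:1, Quinn:2, Ursula:2.
Sum = 1 + 2 + 2 + 1 + 1 + 2 + 2 = 11.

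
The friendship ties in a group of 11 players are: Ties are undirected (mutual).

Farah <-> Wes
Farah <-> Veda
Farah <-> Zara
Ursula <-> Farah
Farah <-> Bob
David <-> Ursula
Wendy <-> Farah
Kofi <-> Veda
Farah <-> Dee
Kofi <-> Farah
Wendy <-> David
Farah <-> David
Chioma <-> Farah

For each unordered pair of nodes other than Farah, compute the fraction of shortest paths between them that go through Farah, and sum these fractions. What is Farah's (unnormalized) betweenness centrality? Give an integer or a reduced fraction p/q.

Pairs whose geodesics pass through Farah — Wendy–Bob: 1; Wendy–Dee: 1; Wendy–Kofi: 1; Wendy–Wes: 1; Wendy–Zara: 1; Wendy–Chioma: 1; Wendy–Veda: 1; Wendy–Ursula: 1/2; David–Bob: 1; David–Dee: 1; David–Kofi: 1; David–Wes: 1; David–Zara: 1; David–Chioma: 1 … (+28 more pairs).
All other pairs contribute 0.
Summing the contributions gives betweenness(Farah) = 83/2.

83/2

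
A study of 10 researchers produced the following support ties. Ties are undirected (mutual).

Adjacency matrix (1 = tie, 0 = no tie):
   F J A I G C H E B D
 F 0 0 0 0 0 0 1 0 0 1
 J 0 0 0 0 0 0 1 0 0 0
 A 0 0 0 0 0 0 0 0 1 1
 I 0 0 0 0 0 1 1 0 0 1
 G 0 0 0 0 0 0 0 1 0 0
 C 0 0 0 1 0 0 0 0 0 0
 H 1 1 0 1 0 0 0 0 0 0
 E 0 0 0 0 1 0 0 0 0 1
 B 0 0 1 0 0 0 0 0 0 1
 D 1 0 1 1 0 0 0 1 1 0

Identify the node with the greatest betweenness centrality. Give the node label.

D

Unnormalized betweenness of each node: A:0, B:0, C:0, D:25, E:8, F:5, G:0, H:9, I:13, J:0.
D has the largest value, 25, making it the main broker — the node through which the most shortest paths run.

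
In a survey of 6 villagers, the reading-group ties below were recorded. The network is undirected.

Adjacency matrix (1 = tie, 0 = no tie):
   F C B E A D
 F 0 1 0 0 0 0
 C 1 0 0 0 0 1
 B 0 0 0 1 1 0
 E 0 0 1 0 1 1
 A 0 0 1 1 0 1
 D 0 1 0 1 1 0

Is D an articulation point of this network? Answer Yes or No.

Removing D leaves {C and F} with no path to {A, B, and E}, so the network splits into 2 components. D is a cut vertex.

Yes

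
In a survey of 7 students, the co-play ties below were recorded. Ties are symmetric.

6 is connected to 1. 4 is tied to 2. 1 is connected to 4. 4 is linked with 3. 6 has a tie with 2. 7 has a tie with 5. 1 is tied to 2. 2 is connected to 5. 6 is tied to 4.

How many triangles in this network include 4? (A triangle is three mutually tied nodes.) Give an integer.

3

4's neighbors: 1, 2, 3, and 6.
Neighbor pairs that are themselves tied: 4–1–2; 4–1–6; 4–2–6. Each forms one triangle with 4, for 3 in total.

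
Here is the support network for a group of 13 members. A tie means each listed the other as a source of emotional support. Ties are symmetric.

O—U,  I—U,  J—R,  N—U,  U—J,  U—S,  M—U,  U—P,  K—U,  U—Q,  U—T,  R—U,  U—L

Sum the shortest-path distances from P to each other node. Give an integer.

23

Distances from P: I:2, J:2, K:2, L:2, M:2, N:2, O:2, Q:2, R:2, S:2, T:2, U:1.
Sum = 2 + 2 + 2 + 2 + 2 + 2 + 2 + 2 + 2 + 2 + 2 + 1 = 23.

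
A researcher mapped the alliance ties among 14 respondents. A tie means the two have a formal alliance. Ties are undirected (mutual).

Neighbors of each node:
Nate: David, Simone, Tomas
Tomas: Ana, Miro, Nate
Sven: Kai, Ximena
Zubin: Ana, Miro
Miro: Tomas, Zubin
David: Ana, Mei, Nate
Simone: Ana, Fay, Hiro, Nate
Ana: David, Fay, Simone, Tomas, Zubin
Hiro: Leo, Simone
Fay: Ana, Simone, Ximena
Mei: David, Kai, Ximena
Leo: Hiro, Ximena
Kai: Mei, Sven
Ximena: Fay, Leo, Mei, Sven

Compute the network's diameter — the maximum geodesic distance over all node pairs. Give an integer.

Eccentricity of each node (its greatest distance to any other): Ana:3, David:3, Fay:3, Hiro:4, Kai:5, Leo:5, Mei:4, Miro:5, Nate:4, Simone:4, Sven:5, Tomas:4, Ximena:4, Zubin:4.
The maximum eccentricity is 5, realized for instance by the pair Leo–Miro via Leo – Ximena – Fay – Ana – Tomas – Miro. So the diameter is 5.

5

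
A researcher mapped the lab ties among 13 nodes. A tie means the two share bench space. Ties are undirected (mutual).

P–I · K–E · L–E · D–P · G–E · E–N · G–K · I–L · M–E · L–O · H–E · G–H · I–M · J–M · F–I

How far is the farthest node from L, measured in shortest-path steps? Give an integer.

3

Distances from L: D:3, E:1, F:2, G:2, H:2, I:1, J:3, K:2, M:2, N:2, O:1, P:2.
The largest is 3 (to J and D), so the eccentricity of L is 3.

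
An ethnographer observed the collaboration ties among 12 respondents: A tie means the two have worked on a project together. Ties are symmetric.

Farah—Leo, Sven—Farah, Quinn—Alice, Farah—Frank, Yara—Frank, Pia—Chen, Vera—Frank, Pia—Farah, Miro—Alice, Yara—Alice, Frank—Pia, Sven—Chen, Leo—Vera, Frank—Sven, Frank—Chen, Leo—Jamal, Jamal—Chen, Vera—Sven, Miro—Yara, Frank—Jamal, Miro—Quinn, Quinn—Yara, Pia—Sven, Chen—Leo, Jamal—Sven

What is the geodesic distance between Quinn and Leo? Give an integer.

4

One shortest route is Quinn – Yara – Frank – Farah – Leo, which uses 4 edges, and at distance 3 from Quinn we only reach {Chen, Farah, Jamal, Pia, Sven, Vera}, which does not include Leo. So d(Quinn,Leo) = 4.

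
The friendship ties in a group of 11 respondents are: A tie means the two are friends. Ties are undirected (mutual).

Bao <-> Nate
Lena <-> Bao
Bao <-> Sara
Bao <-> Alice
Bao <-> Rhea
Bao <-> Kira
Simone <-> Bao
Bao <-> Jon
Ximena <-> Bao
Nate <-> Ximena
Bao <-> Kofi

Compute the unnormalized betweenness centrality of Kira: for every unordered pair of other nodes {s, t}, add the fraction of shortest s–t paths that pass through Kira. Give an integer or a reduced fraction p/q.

0

No shortest path between any pair of other nodes passes through Kira.
Summing the contributions gives betweenness(Kira) = 0.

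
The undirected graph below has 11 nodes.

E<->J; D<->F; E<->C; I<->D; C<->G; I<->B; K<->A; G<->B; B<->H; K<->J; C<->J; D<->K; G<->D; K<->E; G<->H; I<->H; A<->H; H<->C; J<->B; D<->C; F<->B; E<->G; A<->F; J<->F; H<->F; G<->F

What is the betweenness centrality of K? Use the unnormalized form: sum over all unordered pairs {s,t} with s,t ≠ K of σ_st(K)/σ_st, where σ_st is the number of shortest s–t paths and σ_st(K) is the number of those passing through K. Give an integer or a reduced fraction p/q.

59/21

Pairs whose geodesics pass through K — E–D: 1/3; E–A: 1; E–I: 1/7; D–J: 1/3; D–A: 1/2; J–A: 1/2.
All other pairs contribute 0.
Summing the contributions gives betweenness(K) = 59/21.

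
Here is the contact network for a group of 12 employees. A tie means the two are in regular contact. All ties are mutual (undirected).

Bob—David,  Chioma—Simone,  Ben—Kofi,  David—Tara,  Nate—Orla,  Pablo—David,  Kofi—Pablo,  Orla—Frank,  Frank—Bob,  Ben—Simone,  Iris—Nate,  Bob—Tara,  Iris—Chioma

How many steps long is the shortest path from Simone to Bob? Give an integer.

One shortest route is Simone – Ben – Kofi – Pablo – David – Bob, which uses 5 edges, and at distance 4 from Simone we only reach {David, Orla}, which does not include Bob. So d(Simone,Bob) = 5.

5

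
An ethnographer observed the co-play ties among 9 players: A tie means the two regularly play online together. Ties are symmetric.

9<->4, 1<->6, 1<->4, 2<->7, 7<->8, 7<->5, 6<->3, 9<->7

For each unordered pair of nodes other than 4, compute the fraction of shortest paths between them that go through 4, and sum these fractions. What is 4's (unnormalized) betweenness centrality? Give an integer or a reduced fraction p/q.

Pairs whose geodesics pass through 4 — 9–6: 1; 9–3: 1; 9–1: 1; 6–8: 1; 6–5: 1; 6–2: 1; 6–7: 1; 8–3: 1; 8–1: 1; 3–5: 1; 3–2: 1; 3–7: 1; 1–5: 1; 1–2: 1 … (+1 more pairs).
All other pairs contribute 0.
Summing the contributions gives betweenness(4) = 15.

15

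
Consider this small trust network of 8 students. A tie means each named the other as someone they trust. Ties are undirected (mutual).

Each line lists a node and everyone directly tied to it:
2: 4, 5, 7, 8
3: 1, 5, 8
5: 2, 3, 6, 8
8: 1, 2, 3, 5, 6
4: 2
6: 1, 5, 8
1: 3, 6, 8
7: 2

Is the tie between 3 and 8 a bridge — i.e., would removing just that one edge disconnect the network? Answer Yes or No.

No

Even without that edge, 3 still reaches 8 via 3 – 1 – 8, so the network stays connected. Not a bridge.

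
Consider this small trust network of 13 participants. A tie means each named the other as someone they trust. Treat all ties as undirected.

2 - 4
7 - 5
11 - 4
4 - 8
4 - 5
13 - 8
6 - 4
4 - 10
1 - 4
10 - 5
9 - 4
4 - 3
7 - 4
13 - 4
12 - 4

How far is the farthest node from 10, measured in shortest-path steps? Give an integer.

2

Distances from 10: 1:2, 2:2, 3:2, 4:1, 5:1, 6:2, 7:2, 8:2, 9:2, 11:2, 12:2, 13:2.
The largest is 2 (to 6, 13, 8, 11, 9, 12, 1, 3, 7, and 2), so the eccentricity of 10 is 2.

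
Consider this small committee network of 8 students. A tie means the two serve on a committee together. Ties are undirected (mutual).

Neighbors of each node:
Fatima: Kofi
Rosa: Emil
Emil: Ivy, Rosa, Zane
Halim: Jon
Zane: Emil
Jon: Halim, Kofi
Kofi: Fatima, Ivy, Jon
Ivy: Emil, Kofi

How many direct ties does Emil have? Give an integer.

3

Emil is directly tied to Ivy, Rosa, and Zane. That is 3 neighbors, so the degree of Emil is 3.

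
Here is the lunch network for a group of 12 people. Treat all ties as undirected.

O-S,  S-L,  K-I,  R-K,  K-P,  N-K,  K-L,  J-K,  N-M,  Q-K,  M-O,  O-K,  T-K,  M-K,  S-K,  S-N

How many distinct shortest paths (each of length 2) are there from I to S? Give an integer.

1

The shortest distance is 2, and the only length-2 path is I–K–S. So there is exactly 1 shortest path.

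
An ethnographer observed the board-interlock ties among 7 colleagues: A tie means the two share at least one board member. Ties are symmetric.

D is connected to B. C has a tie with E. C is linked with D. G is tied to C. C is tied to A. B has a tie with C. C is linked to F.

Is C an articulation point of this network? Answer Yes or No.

Removing C leaves {F} with no path to {G}, so the network splits into 5 components. C is a cut vertex.

Yes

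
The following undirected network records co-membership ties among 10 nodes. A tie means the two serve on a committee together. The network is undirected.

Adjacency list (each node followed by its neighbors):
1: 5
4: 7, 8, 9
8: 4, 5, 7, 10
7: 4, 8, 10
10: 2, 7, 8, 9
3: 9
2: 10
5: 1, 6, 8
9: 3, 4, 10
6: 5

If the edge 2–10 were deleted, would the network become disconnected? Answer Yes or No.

Without the 2–10 edge there is no alternate route between 2 and 10, so the network disconnects. It is a bridge.

Yes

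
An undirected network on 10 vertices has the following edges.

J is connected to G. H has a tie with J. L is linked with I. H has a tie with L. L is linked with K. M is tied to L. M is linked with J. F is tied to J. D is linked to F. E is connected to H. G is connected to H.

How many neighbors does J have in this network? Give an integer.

J is directly tied to F, G, H, and M. That is 4 neighbors, so the degree of J is 4.

4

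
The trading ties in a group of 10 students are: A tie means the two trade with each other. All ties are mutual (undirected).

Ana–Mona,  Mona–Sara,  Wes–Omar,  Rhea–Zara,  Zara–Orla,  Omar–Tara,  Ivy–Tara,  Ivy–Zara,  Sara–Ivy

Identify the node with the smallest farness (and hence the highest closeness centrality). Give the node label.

Ivy

Farness (sum of distances to all others) for each node — Ana:35, Ivy:17, Mona:27, Omar:27, Orla:29, Rhea:29, Sara:21, Tara:21, Wes:35, Zara:21.
The smallest farness is 17, for Ivy, so Ivy has the highest closeness.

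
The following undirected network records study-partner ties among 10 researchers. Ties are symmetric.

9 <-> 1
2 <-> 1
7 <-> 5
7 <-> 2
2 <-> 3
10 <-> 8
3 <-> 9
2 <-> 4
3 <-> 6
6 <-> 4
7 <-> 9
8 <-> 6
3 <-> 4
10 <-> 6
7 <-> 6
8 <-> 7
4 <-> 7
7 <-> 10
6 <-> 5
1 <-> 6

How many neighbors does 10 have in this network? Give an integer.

3

10 is directly tied to 6, 7, and 8. That is 3 neighbors, so the degree of 10 is 3.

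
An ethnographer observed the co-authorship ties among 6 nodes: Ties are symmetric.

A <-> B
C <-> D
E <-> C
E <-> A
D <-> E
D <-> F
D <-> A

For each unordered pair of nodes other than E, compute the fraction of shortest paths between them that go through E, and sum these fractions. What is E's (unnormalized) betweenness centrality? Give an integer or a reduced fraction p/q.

1

Pairs whose geodesics pass through E — A–C: 1/2; B–C: 1/2.
All other pairs contribute 0.
Summing the contributions gives betweenness(E) = 1.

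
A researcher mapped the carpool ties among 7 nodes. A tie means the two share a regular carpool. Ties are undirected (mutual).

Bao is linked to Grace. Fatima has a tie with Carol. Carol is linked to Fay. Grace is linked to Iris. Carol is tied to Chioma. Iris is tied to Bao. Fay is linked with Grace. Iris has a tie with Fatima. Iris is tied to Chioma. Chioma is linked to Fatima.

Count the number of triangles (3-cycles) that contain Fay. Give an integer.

0

Fay's neighbors are Carol and Grace, but none of them are tied to each other, so no triangle contains Fay.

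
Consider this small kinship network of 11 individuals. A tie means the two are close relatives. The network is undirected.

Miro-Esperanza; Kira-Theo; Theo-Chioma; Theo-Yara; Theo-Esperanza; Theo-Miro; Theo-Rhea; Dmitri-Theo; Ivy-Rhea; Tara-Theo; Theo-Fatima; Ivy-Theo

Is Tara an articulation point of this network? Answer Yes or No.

Even without Tara, every remaining node can still reach every other (the residual graph is connected), so Tara is not a cut vertex.

No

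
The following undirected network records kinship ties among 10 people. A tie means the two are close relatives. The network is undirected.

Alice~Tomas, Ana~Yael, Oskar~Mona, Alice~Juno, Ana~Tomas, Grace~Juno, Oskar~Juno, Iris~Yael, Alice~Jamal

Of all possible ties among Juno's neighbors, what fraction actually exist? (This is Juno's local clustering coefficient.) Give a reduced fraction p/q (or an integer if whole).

0

Juno's neighbors: Alice, Grace, and Oskar (k = 3).
Possible neighbor pairs: C(3,2) = 3. Edges among them: none → e = 0.
Clustering(Juno) = 0/3 = 0.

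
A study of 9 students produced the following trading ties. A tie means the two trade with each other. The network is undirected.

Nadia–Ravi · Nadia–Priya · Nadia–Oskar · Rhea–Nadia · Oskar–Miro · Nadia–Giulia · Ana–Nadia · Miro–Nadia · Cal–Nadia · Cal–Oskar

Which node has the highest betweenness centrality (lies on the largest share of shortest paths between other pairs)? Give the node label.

Nadia

Unnormalized betweenness of each node: Ana:0, Cal:0, Giulia:0, Miro:0, Nadia:51/2, Oskar:1/2, Priya:0, Ravi:0, Rhea:0.
Nadia has the largest value, 51/2, making it the main broker — the node through which the most shortest paths run.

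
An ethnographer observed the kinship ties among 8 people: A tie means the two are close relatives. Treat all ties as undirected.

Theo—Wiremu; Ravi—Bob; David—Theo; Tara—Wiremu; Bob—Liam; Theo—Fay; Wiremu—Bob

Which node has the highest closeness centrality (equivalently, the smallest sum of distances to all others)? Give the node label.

Wiremu

Farness (sum of distances to all others) for each node — Bob:13, David:19, Fay:19, Liam:19, Ravi:19, Tara:17, Theo:13, Wiremu:11.
The smallest farness is 11, for Wiremu, so Wiremu has the highest closeness.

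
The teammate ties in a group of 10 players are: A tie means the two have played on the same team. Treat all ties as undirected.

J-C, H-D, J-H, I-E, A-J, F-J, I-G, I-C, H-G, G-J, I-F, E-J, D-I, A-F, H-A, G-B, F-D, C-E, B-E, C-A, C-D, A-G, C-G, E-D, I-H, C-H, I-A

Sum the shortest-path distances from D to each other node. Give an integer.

13

Distances from D: A:2, B:2, C:1, E:1, F:1, G:2, H:1, I:1, J:2.
Sum = 2 + 2 + 1 + 1 + 1 + 2 + 1 + 1 + 2 = 13.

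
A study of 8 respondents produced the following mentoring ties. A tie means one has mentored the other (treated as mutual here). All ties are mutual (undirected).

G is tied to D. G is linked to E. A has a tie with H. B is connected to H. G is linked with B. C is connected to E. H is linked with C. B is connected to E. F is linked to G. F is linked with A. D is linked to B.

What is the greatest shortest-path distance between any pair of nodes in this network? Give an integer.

Eccentricity of each node (its greatest distance to any other): A:3, B:2, C:3, D:3, E:3, F:3, G:2, H:2.
The maximum eccentricity is 3, realized for instance by the pair A–E via A – H – C – E. So the diameter is 3.

3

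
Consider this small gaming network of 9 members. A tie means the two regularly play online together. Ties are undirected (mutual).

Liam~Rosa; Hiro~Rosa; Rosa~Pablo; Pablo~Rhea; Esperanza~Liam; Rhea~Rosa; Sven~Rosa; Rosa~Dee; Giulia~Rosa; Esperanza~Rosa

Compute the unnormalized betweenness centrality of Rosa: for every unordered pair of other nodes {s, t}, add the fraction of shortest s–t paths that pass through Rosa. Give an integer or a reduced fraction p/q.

26

Pairs whose geodesics pass through Rosa — Sven–Esperanza: 1; Sven–Liam: 1; Sven–Pablo: 1; Sven–Dee: 1; Sven–Hiro: 1; Sven–Giulia: 1; Sven–Rhea: 1; Esperanza–Pablo: 1; Esperanza–Dee: 1; Esperanza–Hiro: 1; Esperanza–Giulia: 1; Esperanza–Rhea: 1; Liam–Pablo: 1; Liam–Dee: 1 … (+12 more pairs).
All other pairs contribute 0.
Summing the contributions gives betweenness(Rosa) = 26.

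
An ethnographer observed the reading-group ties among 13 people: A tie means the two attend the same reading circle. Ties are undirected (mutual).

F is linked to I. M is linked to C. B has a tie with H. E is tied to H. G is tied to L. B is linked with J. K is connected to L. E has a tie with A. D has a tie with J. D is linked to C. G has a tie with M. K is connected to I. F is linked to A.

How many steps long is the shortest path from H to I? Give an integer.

4

One shortest route is H – E – A – F – I, which uses 4 edges, and at distance 3 from H we only reach {D, F}, which does not include I. So d(H,I) = 4.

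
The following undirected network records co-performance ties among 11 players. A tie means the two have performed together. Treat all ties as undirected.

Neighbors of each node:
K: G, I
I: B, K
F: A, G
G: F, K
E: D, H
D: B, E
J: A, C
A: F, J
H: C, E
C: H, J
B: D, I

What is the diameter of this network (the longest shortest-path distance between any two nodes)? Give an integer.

Eccentricity of each node (its greatest distance to any other): A:5, B:5, C:5, D:5, E:5, F:5, G:5, H:5, I:5, J:5, K:5.
The maximum eccentricity is 5, realized for instance by the pair D–A via D – E – H – C – J – A. So the diameter is 5.

5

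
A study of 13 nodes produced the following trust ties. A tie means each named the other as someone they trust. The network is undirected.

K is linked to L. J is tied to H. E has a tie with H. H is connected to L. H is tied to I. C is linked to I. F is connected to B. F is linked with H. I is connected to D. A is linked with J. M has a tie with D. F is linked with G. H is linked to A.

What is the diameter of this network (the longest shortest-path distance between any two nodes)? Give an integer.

5

Eccentricity of each node (its greatest distance to any other): A:4, B:5, C:4, D:4, E:4, F:4, G:5, H:3, I:3, J:4, K:5, L:4, M:5.
The maximum eccentricity is 5, realized for instance by the pair M–B via M – D – I – H – F – B. So the diameter is 5.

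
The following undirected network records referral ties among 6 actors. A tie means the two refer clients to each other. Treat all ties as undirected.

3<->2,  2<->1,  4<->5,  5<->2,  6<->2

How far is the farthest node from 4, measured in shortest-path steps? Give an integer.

Distances from 4: 1:3, 2:2, 3:3, 5:1, 6:3.
The largest is 3 (to 1, 6, and 3), so the eccentricity of 4 is 3.

3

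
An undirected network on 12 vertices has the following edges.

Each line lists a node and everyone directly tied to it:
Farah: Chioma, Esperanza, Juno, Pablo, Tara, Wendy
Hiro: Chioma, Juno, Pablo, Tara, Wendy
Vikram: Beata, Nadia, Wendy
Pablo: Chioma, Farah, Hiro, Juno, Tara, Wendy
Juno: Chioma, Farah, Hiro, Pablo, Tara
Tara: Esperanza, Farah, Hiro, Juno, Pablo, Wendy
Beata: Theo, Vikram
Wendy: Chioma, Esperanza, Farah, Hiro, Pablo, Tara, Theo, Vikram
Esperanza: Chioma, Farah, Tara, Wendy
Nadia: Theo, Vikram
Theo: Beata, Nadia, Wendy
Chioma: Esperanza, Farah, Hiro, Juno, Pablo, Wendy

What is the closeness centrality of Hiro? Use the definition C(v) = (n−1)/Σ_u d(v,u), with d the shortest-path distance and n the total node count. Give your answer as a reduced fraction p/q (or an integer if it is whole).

Distances from Hiro: Beata:3, Chioma:1, Esperanza:2, Farah:2, Juno:1, Nadia:3, Pablo:1, Tara:1, Theo:2, Vikram:2, Wendy:1. Sum = 19.
n = 12, so closeness = 11/19.

11/19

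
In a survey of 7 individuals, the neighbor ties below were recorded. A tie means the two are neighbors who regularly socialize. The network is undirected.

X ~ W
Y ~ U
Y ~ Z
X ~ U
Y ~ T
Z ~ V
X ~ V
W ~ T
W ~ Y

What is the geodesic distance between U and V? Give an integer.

One shortest route is U – X – V, which uses 2 edges, and U and V are not directly tied, so nothing shorter exists. So d(U,V) = 2.

2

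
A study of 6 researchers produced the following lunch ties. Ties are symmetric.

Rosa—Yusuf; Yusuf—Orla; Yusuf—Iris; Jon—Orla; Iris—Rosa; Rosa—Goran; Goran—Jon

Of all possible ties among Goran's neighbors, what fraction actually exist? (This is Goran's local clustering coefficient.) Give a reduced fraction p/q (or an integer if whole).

Goran's neighbors: Jon and Rosa (k = 2).
Possible neighbor pairs: C(2,2) = 1. Edges among them: none → e = 0.
Clustering(Goran) = 0/1.

0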